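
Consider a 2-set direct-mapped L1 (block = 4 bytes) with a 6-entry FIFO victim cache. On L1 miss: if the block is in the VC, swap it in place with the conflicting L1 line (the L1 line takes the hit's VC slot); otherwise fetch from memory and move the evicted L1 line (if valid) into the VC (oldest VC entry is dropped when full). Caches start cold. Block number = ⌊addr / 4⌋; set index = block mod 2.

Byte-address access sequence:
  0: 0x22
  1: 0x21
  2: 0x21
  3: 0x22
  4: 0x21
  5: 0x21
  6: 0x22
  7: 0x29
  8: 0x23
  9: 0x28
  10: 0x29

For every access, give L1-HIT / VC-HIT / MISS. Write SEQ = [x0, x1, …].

SEQ = [MISS, L1-HIT, L1-HIT, L1-HIT, L1-HIT, L1-HIT, L1-HIT, MISS, VC-HIT, VC-HIT, L1-HIT]

#0 0x22→b8/s0 MISS; vc=[]
#1 0x21→b8/s0 L1-HIT; vc=[]
#2 0x21→b8/s0 L1-HIT; vc=[]
#3 0x22→b8/s0 L1-HIT; vc=[]
#4 0x21→b8/s0 L1-HIT; vc=[]
#5 0x21→b8/s0 L1-HIT; vc=[]
#6 0x22→b8/s0 L1-HIT; vc=[]
#7 0x29→b10/s0 MISS; vc=[8]
#8 0x23→b8/s0 VC-HIT; vc=[10]
#9 0x28→b10/s0 VC-HIT; vc=[8]
#10 0x29→b10/s0 L1-HIT; vc=[8]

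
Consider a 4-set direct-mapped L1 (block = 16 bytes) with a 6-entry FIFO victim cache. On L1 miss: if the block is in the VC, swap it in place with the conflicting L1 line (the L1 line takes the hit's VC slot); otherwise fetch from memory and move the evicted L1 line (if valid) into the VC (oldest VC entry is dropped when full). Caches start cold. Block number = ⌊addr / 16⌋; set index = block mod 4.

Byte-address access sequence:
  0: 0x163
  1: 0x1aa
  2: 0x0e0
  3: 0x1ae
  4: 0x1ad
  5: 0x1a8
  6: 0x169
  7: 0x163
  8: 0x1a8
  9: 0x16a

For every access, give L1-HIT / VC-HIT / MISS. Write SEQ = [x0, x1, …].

SEQ = [MISS, MISS, MISS, VC-HIT, L1-HIT, L1-HIT, VC-HIT, L1-HIT, VC-HIT, VC-HIT]

0: 0x163 (blk 22, set 2) → MISS  vc=[]
1: 0x1aa (blk 26, set 2) → MISS  vc=[22]
2: 0xe0 (blk 14, set 2) → MISS  vc=[22, 26]
3: 0x1ae (blk 26, set 2) → VC-HIT  vc=[22, 14]
4: 0x1ad (blk 26, set 2) → L1-HIT  vc=[22, 14]
5: 0x1a8 (blk 26, set 2) → L1-HIT  vc=[22, 14]
6: 0x169 (blk 22, set 2) → VC-HIT  vc=[26, 14]
7: 0x163 (blk 22, set 2) → L1-HIT  vc=[26, 14]
8: 0x1a8 (blk 26, set 2) → VC-HIT  vc=[22, 14]
9: 0x16a (blk 22, set 2) → VC-HIT  vc=[26, 14]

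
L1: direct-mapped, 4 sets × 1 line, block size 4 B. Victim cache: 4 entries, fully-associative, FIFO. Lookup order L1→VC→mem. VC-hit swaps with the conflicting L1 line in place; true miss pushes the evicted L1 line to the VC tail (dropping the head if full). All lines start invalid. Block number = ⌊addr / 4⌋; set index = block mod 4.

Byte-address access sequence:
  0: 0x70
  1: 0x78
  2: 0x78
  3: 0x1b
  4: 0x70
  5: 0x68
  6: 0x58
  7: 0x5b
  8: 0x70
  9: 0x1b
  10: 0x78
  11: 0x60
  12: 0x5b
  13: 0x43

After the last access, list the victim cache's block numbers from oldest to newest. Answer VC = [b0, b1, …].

  [0] addr=0x70 blk=28 s=0: MISS | VC []
  [1] addr=0x78 blk=30 s=2: MISS | VC []
  [2] addr=0x78 blk=30 s=2: L1-HIT | VC []
  [3] addr=0x1b blk=6 s=2: MISS | VC [30]
  [4] addr=0x70 blk=28 s=0: L1-HIT | VC [30]
  [5] addr=0x68 blk=26 s=2: MISS | VC [30, 6]
  [6] addr=0x58 blk=22 s=2: MISS | VC [30, 6, 26]
  [7] addr=0x5b blk=22 s=2: L1-HIT | VC [30, 6, 26]
  [8] addr=0x70 blk=28 s=0: L1-HIT | VC [30, 6, 26]
  [9] addr=0x1b blk=6 s=2: VC-HIT | VC [30, 22, 26]
  [10] addr=0x78 blk=30 s=2: VC-HIT | VC [6, 22, 26]
  [11] addr=0x60 blk=24 s=0: MISS | VC [6, 22, 26, 28]
  [12] addr=0x5b blk=22 s=2: VC-HIT | VC [6, 30, 26, 28]
  [13] addr=0x43 blk=16 s=0: MISS | VC [30, 26, 28, 24]

VC = [30, 26, 28, 24]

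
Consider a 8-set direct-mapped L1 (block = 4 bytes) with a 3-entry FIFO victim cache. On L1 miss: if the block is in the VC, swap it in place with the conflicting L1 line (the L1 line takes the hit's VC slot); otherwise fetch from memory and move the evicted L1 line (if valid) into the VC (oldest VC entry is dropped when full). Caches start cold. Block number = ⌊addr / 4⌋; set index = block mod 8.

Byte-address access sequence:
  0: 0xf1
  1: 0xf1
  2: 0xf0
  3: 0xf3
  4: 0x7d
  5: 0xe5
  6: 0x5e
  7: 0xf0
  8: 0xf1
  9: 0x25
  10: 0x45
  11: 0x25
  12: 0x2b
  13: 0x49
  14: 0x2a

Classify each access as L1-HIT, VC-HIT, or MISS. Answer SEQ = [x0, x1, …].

SEQ = [MISS, L1-HIT, L1-HIT, L1-HIT, MISS, MISS, MISS, L1-HIT, L1-HIT, MISS, MISS, VC-HIT, MISS, MISS, VC-HIT]

#0 0xf1→b60/s4 MISS; vc=[]
#1 0xf1→b60/s4 L1-HIT; vc=[]
#2 0xf0→b60/s4 L1-HIT; vc=[]
#3 0xf3→b60/s4 L1-HIT; vc=[]
#4 0x7d→b31/s7 MISS; vc=[]
#5 0xe5→b57/s1 MISS; vc=[]
#6 0x5e→b23/s7 MISS; vc=[31]
#7 0xf0→b60/s4 L1-HIT; vc=[31]
#8 0xf1→b60/s4 L1-HIT; vc=[31]
#9 0x25→b9/s1 MISS; vc=[31,57]
#10 0x45→b17/s1 MISS; vc=[31,57,9]
#11 0x25→b9/s1 VC-HIT; vc=[31,57,17]
#12 0x2b→b10/s2 MISS; vc=[31,57,17]
#13 0x49→b18/s2 MISS; vc=[57,17,10]
#14 0x2a→b10/s2 VC-HIT; vc=[57,17,18]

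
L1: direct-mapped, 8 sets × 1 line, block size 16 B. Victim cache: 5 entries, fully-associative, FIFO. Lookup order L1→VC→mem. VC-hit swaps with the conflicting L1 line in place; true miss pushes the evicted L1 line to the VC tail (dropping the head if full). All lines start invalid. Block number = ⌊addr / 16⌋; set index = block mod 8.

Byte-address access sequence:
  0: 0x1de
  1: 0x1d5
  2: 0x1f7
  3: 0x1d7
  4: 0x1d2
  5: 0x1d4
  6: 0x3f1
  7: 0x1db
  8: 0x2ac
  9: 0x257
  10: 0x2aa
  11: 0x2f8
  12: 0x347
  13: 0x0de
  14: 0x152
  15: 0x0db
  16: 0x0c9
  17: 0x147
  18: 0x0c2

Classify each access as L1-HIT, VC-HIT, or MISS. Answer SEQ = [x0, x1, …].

SEQ = [MISS, L1-HIT, MISS, L1-HIT, L1-HIT, L1-HIT, MISS, L1-HIT, MISS, MISS, L1-HIT, MISS, MISS, MISS, MISS, VC-HIT, MISS, MISS, VC-HIT]

  [0] addr=0x1de blk=29 s=5: MISS | VC []
  [1] addr=0x1d5 blk=29 s=5: L1-HIT | VC []
  [2] addr=0x1f7 blk=31 s=7: MISS | VC []
  [3] addr=0x1d7 blk=29 s=5: L1-HIT | VC []
  [4] addr=0x1d2 blk=29 s=5: L1-HIT | VC []
  [5] addr=0x1d4 blk=29 s=5: L1-HIT | VC []
  [6] addr=0x3f1 blk=63 s=7: MISS | VC [31]
  [7] addr=0x1db blk=29 s=5: L1-HIT | VC [31]
  [8] addr=0x2ac blk=42 s=2: MISS | VC [31]
  [9] addr=0x257 blk=37 s=5: MISS | VC [31, 29]
  [10] addr=0x2aa blk=42 s=2: L1-HIT | VC [31, 29]
  [11] addr=0x2f8 blk=47 s=7: MISS | VC [31, 29, 63]
  [12] addr=0x347 blk=52 s=4: MISS | VC [31, 29, 63]
  [13] addr=0xde blk=13 s=5: MISS | VC [31, 29, 63, 37]
  [14] addr=0x152 blk=21 s=5: MISS | VC [31, 29, 63, 37, 13]
  [15] addr=0xdb blk=13 s=5: VC-HIT | VC [31, 29, 63, 37, 21]
  [16] addr=0xc9 blk=12 s=4: MISS | VC [29, 63, 37, 21, 52]
  [17] addr=0x147 blk=20 s=4: MISS | VC [63, 37, 21, 52, 12]
  [18] addr=0xc2 blk=12 s=4: VC-HIT | VC [63, 37, 21, 52, 20]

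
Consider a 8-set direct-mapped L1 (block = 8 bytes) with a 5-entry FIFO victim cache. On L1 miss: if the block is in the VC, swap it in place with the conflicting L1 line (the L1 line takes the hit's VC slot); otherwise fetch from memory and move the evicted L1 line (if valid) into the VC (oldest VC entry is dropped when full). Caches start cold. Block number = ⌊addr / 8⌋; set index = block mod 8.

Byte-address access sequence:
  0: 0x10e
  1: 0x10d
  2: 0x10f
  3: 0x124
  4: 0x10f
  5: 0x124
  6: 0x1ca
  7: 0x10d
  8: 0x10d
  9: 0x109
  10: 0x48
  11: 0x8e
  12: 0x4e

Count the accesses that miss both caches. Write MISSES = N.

#0 0x10e→b33/s1 MISS; vc=[]
#1 0x10d→b33/s1 L1-HIT; vc=[]
#2 0x10f→b33/s1 L1-HIT; vc=[]
#3 0x124→b36/s4 MISS; vc=[]
#4 0x10f→b33/s1 L1-HIT; vc=[]
#5 0x124→b36/s4 L1-HIT; vc=[]
#6 0x1ca→b57/s1 MISS; vc=[33]
#7 0x10d→b33/s1 VC-HIT; vc=[57]
#8 0x10d→b33/s1 L1-HIT; vc=[57]
#9 0x109→b33/s1 L1-HIT; vc=[57]
#10 0x48→b9/s1 MISS; vc=[57,33]
#11 0x8e→b17/s1 MISS; vc=[57,33,9]
#12 0x4e→b9/s1 VC-HIT; vc=[57,33,17]

MISSES = 5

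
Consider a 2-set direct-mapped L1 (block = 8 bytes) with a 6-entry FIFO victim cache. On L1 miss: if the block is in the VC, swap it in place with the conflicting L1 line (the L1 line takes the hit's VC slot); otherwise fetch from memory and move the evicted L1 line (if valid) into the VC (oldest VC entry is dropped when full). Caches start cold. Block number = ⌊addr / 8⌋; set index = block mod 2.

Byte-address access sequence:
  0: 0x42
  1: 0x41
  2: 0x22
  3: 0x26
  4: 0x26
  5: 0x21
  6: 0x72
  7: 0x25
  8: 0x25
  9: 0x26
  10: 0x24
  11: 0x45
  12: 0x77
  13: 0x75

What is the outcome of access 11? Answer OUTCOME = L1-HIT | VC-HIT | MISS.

OUTCOME = VC-HIT

0: 0x42 (blk 8, set 0) → MISS  vc=[]
1: 0x41 (blk 8, set 0) → L1-HIT  vc=[]
2: 0x22 (blk 4, set 0) → MISS  vc=[8]
3: 0x26 (blk 4, set 0) → L1-HIT  vc=[8]
4: 0x26 (blk 4, set 0) → L1-HIT  vc=[8]
5: 0x21 (blk 4, set 0) → L1-HIT  vc=[8]
6: 0x72 (blk 14, set 0) → MISS  vc=[8, 4]
7: 0x25 (blk 4, set 0) → VC-HIT  vc=[8, 14]
8: 0x25 (blk 4, set 0) → L1-HIT  vc=[8, 14]
9: 0x26 (blk 4, set 0) → L1-HIT  vc=[8, 14]
10: 0x24 (blk 4, set 0) → L1-HIT  vc=[8, 14]
11: 0x45 (blk 8, set 0) → VC-HIT  vc=[4, 14]
12: 0x77 (blk 14, set 0) → VC-HIT  vc=[4, 8]
13: 0x75 (blk 14, set 0) → L1-HIT  vc=[4, 8]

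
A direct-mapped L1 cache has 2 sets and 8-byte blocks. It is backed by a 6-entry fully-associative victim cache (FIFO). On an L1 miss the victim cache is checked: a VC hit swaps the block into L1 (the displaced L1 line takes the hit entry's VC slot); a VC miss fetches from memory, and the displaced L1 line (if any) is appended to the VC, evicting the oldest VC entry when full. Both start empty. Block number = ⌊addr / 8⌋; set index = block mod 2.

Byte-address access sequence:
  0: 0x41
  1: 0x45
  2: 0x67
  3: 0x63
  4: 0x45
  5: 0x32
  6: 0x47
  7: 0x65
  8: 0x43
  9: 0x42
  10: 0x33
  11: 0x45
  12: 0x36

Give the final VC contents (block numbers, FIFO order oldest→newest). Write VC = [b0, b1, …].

VC = [12, 8]

#0 0x41→b8/s0 MISS; vc=[]
#1 0x45→b8/s0 L1-HIT; vc=[]
#2 0x67→b12/s0 MISS; vc=[8]
#3 0x63→b12/s0 L1-HIT; vc=[8]
#4 0x45→b8/s0 VC-HIT; vc=[12]
#5 0x32→b6/s0 MISS; vc=[12,8]
#6 0x47→b8/s0 VC-HIT; vc=[12,6]
#7 0x65→b12/s0 VC-HIT; vc=[8,6]
#8 0x43→b8/s0 VC-HIT; vc=[12,6]
#9 0x42→b8/s0 L1-HIT; vc=[12,6]
#10 0x33→b6/s0 VC-HIT; vc=[12,8]
#11 0x45→b8/s0 VC-HIT; vc=[12,6]
#12 0x36→b6/s0 VC-HIT; vc=[12,8]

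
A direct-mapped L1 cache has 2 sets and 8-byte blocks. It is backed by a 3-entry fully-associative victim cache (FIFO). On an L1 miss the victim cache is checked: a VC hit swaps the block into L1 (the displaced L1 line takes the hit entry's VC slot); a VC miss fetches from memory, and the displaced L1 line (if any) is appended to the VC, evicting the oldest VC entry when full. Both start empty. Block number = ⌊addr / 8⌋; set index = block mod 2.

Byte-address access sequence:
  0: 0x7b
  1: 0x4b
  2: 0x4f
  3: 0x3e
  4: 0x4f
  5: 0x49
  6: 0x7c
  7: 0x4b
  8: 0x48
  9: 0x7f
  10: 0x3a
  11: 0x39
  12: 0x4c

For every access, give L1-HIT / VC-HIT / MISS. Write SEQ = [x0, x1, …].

0: 0x7b (blk 15, set 1) → MISS  vc=[]
1: 0x4b (blk 9, set 1) → MISS  vc=[15]
2: 0x4f (blk 9, set 1) → L1-HIT  vc=[15]
3: 0x3e (blk 7, set 1) → MISS  vc=[15, 9]
4: 0x4f (blk 9, set 1) → VC-HIT  vc=[15, 7]
5: 0x49 (blk 9, set 1) → L1-HIT  vc=[15, 7]
6: 0x7c (blk 15, set 1) → VC-HIT  vc=[9, 7]
7: 0x4b (blk 9, set 1) → VC-HIT  vc=[15, 7]
8: 0x48 (blk 9, set 1) → L1-HIT  vc=[15, 7]
9: 0x7f (blk 15, set 1) → VC-HIT  vc=[9, 7]
10: 0x3a (blk 7, set 1) → VC-HIT  vc=[9, 15]
11: 0x39 (blk 7, set 1) → L1-HIT  vc=[9, 15]
12: 0x4c (blk 9, set 1) → VC-HIT  vc=[7, 15]

SEQ = [MISS, MISS, L1-HIT, MISS, VC-HIT, L1-HIT, VC-HIT, VC-HIT, L1-HIT, VC-HIT, VC-HIT, L1-HIT, VC-HIT]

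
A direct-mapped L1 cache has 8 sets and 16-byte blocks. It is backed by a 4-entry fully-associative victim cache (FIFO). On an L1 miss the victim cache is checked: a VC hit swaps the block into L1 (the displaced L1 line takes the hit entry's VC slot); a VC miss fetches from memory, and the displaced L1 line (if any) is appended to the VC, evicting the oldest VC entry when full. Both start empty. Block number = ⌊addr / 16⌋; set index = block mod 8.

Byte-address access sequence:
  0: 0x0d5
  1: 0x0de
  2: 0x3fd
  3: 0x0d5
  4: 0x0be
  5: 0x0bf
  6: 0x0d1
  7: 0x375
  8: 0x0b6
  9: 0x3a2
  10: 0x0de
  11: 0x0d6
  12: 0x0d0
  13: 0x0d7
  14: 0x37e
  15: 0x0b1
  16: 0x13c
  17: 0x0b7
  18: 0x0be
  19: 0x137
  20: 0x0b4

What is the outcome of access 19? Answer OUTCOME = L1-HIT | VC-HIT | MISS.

OUTCOME = VC-HIT

#0 0xd5→b13/s5 MISS; vc=[]
#1 0xde→b13/s5 L1-HIT; vc=[]
#2 0x3fd→b63/s7 MISS; vc=[]
#3 0xd5→b13/s5 L1-HIT; vc=[]
#4 0xbe→b11/s3 MISS; vc=[]
#5 0xbf→b11/s3 L1-HIT; vc=[]
#6 0xd1→b13/s5 L1-HIT; vc=[]
#7 0x375→b55/s7 MISS; vc=[63]
#8 0xb6→b11/s3 L1-HIT; vc=[63]
#9 0x3a2→b58/s2 MISS; vc=[63]
#10 0xde→b13/s5 L1-HIT; vc=[63]
#11 0xd6→b13/s5 L1-HIT; vc=[63]
#12 0xd0→b13/s5 L1-HIT; vc=[63]
#13 0xd7→b13/s5 L1-HIT; vc=[63]
#14 0x37e→b55/s7 L1-HIT; vc=[63]
#15 0xb1→b11/s3 L1-HIT; vc=[63]
#16 0x13c→b19/s3 MISS; vc=[63,11]
#17 0xb7→b11/s3 VC-HIT; vc=[63,19]
#18 0xbe→b11/s3 L1-HIT; vc=[63,19]
#19 0x137→b19/s3 VC-HIT; vc=[63,11]
#20 0xb4→b11/s3 VC-HIT; vc=[63,19]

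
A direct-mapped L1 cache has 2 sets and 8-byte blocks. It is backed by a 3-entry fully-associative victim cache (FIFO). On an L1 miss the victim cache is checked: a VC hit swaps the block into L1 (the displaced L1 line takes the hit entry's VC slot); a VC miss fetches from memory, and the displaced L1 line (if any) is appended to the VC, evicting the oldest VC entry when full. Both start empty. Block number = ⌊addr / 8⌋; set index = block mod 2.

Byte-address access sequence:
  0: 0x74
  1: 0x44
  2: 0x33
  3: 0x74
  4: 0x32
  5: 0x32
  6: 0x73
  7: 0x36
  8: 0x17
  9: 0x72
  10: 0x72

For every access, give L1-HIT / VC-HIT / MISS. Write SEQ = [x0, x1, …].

  [0] addr=0x74 blk=14 s=0: MISS | VC []
  [1] addr=0x44 blk=8 s=0: MISS | VC [14]
  [2] addr=0x33 blk=6 s=0: MISS | VC [14, 8]
  [3] addr=0x74 blk=14 s=0: VC-HIT | VC [6, 8]
  [4] addr=0x32 blk=6 s=0: VC-HIT | VC [14, 8]
  [5] addr=0x32 blk=6 s=0: L1-HIT | VC [14, 8]
  [6] addr=0x73 blk=14 s=0: VC-HIT | VC [6, 8]
  [7] addr=0x36 blk=6 s=0: VC-HIT | VC [14, 8]
  [8] addr=0x17 blk=2 s=0: MISS | VC [14, 8, 6]
  [9] addr=0x72 blk=14 s=0: VC-HIT | VC [2, 8, 6]
  [10] addr=0x72 blk=14 s=0: L1-HIT | VC [2, 8, 6]

SEQ = [MISS, MISS, MISS, VC-HIT, VC-HIT, L1-HIT, VC-HIT, VC-HIT, MISS, VC-HIT, L1-HIT]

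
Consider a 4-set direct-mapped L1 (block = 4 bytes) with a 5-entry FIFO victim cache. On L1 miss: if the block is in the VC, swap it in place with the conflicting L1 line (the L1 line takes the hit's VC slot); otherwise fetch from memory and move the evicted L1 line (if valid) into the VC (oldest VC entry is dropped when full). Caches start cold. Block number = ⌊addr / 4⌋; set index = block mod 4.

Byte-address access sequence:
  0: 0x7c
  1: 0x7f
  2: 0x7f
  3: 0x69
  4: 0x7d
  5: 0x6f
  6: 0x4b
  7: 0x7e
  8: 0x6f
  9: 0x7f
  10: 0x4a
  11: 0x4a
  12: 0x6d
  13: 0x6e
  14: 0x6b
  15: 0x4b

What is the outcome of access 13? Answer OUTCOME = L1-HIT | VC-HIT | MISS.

OUTCOME = L1-HIT

#0 0x7c→b31/s3 MISS; vc=[]
#1 0x7f→b31/s3 L1-HIT; vc=[]
#2 0x7f→b31/s3 L1-HIT; vc=[]
#3 0x69→b26/s2 MISS; vc=[]
#4 0x7d→b31/s3 L1-HIT; vc=[]
#5 0x6f→b27/s3 MISS; vc=[31]
#6 0x4b→b18/s2 MISS; vc=[31,26]
#7 0x7e→b31/s3 VC-HIT; vc=[27,26]
#8 0x6f→b27/s3 VC-HIT; vc=[31,26]
#9 0x7f→b31/s3 VC-HIT; vc=[27,26]
#10 0x4a→b18/s2 L1-HIT; vc=[27,26]
#11 0x4a→b18/s2 L1-HIT; vc=[27,26]
#12 0x6d→b27/s3 VC-HIT; vc=[31,26]
#13 0x6e→b27/s3 L1-HIT; vc=[31,26]
#14 0x6b→b26/s2 VC-HIT; vc=[31,18]
#15 0x4b→b18/s2 VC-HIT; vc=[31,26]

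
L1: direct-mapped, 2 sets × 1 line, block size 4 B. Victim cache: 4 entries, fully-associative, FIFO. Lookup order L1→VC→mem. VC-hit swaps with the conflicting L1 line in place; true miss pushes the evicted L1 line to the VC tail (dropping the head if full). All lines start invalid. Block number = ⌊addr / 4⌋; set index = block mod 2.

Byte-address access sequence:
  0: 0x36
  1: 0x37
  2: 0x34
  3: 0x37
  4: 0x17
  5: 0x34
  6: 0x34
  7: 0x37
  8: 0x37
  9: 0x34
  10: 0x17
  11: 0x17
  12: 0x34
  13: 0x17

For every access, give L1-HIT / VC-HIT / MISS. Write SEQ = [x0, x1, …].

SEQ = [MISS, L1-HIT, L1-HIT, L1-HIT, MISS, VC-HIT, L1-HIT, L1-HIT, L1-HIT, L1-HIT, VC-HIT, L1-HIT, VC-HIT, VC-HIT]

  [0] addr=0x36 blk=13 s=1: MISS | VC []
  [1] addr=0x37 blk=13 s=1: L1-HIT | VC []
  [2] addr=0x34 blk=13 s=1: L1-HIT | VC []
  [3] addr=0x37 blk=13 s=1: L1-HIT | VC []
  [4] addr=0x17 blk=5 s=1: MISS | VC [13]
  [5] addr=0x34 blk=13 s=1: VC-HIT | VC [5]
  [6] addr=0x34 blk=13 s=1: L1-HIT | VC [5]
  [7] addr=0x37 blk=13 s=1: L1-HIT | VC [5]
  [8] addr=0x37 blk=13 s=1: L1-HIT | VC [5]
  [9] addr=0x34 blk=13 s=1: L1-HIT | VC [5]
  [10] addr=0x17 blk=5 s=1: VC-HIT | VC [13]
  [11] addr=0x17 blk=5 s=1: L1-HIT | VC [13]
  [12] addr=0x34 blk=13 s=1: VC-HIT | VC [5]
  [13] addr=0x17 blk=5 s=1: VC-HIT | VC [13]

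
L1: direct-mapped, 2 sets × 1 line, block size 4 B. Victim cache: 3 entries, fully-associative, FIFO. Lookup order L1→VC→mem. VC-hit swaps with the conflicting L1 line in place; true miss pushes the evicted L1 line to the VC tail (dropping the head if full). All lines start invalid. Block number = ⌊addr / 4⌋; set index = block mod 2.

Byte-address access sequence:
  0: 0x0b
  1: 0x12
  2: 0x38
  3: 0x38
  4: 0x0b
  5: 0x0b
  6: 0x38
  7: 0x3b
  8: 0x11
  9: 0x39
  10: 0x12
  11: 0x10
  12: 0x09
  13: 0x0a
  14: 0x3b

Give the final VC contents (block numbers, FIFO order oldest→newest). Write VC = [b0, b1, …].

  [0] addr=0xb blk=2 s=0: MISS | VC []
  [1] addr=0x12 blk=4 s=0: MISS | VC [2]
  [2] addr=0x38 blk=14 s=0: MISS | VC [2, 4]
  [3] addr=0x38 blk=14 s=0: L1-HIT | VC [2, 4]
  [4] addr=0xb blk=2 s=0: VC-HIT | VC [14, 4]
  [5] addr=0xb blk=2 s=0: L1-HIT | VC [14, 4]
  [6] addr=0x38 blk=14 s=0: VC-HIT | VC [2, 4]
  [7] addr=0x3b blk=14 s=0: L1-HIT | VC [2, 4]
  [8] addr=0x11 blk=4 s=0: VC-HIT | VC [2, 14]
  [9] addr=0x39 blk=14 s=0: VC-HIT | VC [2, 4]
  [10] addr=0x12 blk=4 s=0: VC-HIT | VC [2, 14]
  [11] addr=0x10 blk=4 s=0: L1-HIT | VC [2, 14]
  [12] addr=0x9 blk=2 s=0: VC-HIT | VC [4, 14]
  [13] addr=0xa blk=2 s=0: L1-HIT | VC [4, 14]
  [14] addr=0x3b blk=14 s=0: VC-HIT | VC [4, 2]

VC = [4, 2]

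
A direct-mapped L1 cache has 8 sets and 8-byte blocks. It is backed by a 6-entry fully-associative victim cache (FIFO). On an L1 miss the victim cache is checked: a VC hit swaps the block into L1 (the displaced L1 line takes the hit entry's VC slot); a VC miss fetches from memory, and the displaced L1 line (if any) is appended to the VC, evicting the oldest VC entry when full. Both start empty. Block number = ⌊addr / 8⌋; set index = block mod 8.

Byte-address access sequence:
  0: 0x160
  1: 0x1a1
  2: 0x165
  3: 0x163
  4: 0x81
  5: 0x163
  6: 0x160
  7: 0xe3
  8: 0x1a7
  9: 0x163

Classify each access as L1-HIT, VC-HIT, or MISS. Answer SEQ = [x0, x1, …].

SEQ = [MISS, MISS, VC-HIT, L1-HIT, MISS, L1-HIT, L1-HIT, MISS, VC-HIT, VC-HIT]

#0 0x160→b44/s4 MISS; vc=[]
#1 0x1a1→b52/s4 MISS; vc=[44]
#2 0x165→b44/s4 VC-HIT; vc=[52]
#3 0x163→b44/s4 L1-HIT; vc=[52]
#4 0x81→b16/s0 MISS; vc=[52]
#5 0x163→b44/s4 L1-HIT; vc=[52]
#6 0x160→b44/s4 L1-HIT; vc=[52]
#7 0xe3→b28/s4 MISS; vc=[52,44]
#8 0x1a7→b52/s4 VC-HIT; vc=[28,44]
#9 0x163→b44/s4 VC-HIT; vc=[28,52]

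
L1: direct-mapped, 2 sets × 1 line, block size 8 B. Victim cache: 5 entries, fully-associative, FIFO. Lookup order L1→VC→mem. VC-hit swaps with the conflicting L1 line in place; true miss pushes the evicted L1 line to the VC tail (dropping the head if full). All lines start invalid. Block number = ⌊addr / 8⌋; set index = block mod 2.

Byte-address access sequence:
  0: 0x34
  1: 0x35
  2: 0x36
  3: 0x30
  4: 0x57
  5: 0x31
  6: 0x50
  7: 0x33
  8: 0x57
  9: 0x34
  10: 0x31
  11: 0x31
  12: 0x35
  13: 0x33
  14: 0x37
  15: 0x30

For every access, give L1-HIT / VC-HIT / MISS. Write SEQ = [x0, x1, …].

SEQ = [MISS, L1-HIT, L1-HIT, L1-HIT, MISS, VC-HIT, VC-HIT, VC-HIT, VC-HIT, VC-HIT, L1-HIT, L1-HIT, L1-HIT, L1-HIT, L1-HIT, L1-HIT]

0: 0x34 (blk 6, set 0) → MISS  vc=[]
1: 0x35 (blk 6, set 0) → L1-HIT  vc=[]
2: 0x36 (blk 6, set 0) → L1-HIT  vc=[]
3: 0x30 (blk 6, set 0) → L1-HIT  vc=[]
4: 0x57 (blk 10, set 0) → MISS  vc=[6]
5: 0x31 (blk 6, set 0) → VC-HIT  vc=[10]
6: 0x50 (blk 10, set 0) → VC-HIT  vc=[6]
7: 0x33 (blk 6, set 0) → VC-HIT  vc=[10]
8: 0x57 (blk 10, set 0) → VC-HIT  vc=[6]
9: 0x34 (blk 6, set 0) → VC-HIT  vc=[10]
10: 0x31 (blk 6, set 0) → L1-HIT  vc=[10]
11: 0x31 (blk 6, set 0) → L1-HIT  vc=[10]
12: 0x35 (blk 6, set 0) → L1-HIT  vc=[10]
13: 0x33 (blk 6, set 0) → L1-HIT  vc=[10]
14: 0x37 (blk 6, set 0) → L1-HIT  vc=[10]
15: 0x30 (blk 6, set 0) → L1-HIT  vc=[10]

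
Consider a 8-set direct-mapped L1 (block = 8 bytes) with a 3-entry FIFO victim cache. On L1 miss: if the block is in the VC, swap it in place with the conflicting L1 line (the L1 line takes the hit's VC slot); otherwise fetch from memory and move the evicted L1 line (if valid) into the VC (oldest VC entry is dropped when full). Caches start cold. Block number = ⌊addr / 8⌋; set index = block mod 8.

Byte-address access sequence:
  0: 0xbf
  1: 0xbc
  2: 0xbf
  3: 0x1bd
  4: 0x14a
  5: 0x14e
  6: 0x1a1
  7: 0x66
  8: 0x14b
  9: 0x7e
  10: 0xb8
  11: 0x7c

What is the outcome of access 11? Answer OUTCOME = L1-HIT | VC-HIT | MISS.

#0 0xbf→b23/s7 MISS; vc=[]
#1 0xbc→b23/s7 L1-HIT; vc=[]
#2 0xbf→b23/s7 L1-HIT; vc=[]
#3 0x1bd→b55/s7 MISS; vc=[23]
#4 0x14a→b41/s1 MISS; vc=[23]
#5 0x14e→b41/s1 L1-HIT; vc=[23]
#6 0x1a1→b52/s4 MISS; vc=[23]
#7 0x66→b12/s4 MISS; vc=[23,52]
#8 0x14b→b41/s1 L1-HIT; vc=[23,52]
#9 0x7e→b15/s7 MISS; vc=[23,52,55]
#10 0xb8→b23/s7 VC-HIT; vc=[15,52,55]
#11 0x7c→b15/s7 VC-HIT; vc=[23,52,55]

OUTCOME = VC-HIT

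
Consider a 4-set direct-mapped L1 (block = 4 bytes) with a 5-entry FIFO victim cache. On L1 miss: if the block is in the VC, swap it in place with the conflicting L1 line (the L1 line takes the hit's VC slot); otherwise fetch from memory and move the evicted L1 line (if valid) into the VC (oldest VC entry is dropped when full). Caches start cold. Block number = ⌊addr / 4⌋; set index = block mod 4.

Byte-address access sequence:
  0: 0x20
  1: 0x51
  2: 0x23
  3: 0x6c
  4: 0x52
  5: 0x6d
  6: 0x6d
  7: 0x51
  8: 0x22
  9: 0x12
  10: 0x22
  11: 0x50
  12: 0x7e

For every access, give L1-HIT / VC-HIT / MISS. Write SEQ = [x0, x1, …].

SEQ = [MISS, MISS, VC-HIT, MISS, VC-HIT, L1-HIT, L1-HIT, L1-HIT, VC-HIT, MISS, VC-HIT, VC-HIT, MISS]

  [0] addr=0x20 blk=8 s=0: MISS | VC []
  [1] addr=0x51 blk=20 s=0: MISS | VC [8]
  [2] addr=0x23 blk=8 s=0: VC-HIT | VC [20]
  [3] addr=0x6c blk=27 s=3: MISS | VC [20]
  [4] addr=0x52 blk=20 s=0: VC-HIT | VC [8]
  [5] addr=0x6d blk=27 s=3: L1-HIT | VC [8]
  [6] addr=0x6d blk=27 s=3: L1-HIT | VC [8]
  [7] addr=0x51 blk=20 s=0: L1-HIT | VC [8]
  [8] addr=0x22 blk=8 s=0: VC-HIT | VC [20]
  [9] addr=0x12 blk=4 s=0: MISS | VC [20, 8]
  [10] addr=0x22 blk=8 s=0: VC-HIT | VC [20, 4]
  [11] addr=0x50 blk=20 s=0: VC-HIT | VC [8, 4]
  [12] addr=0x7e blk=31 s=3: MISS | VC [8, 4, 27]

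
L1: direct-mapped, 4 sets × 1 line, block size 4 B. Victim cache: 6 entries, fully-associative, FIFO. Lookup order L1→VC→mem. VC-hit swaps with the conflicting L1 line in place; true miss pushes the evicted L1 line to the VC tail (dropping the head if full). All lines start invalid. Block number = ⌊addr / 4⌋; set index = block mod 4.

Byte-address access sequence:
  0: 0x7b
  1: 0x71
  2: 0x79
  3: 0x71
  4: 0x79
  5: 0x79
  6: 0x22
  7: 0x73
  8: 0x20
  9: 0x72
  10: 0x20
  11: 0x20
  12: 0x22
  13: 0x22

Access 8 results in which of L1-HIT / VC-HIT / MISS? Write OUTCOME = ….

#0 0x7b→b30/s2 MISS; vc=[]
#1 0x71→b28/s0 MISS; vc=[]
#2 0x79→b30/s2 L1-HIT; vc=[]
#3 0x71→b28/s0 L1-HIT; vc=[]
#4 0x79→b30/s2 L1-HIT; vc=[]
#5 0x79→b30/s2 L1-HIT; vc=[]
#6 0x22→b8/s0 MISS; vc=[28]
#7 0x73→b28/s0 VC-HIT; vc=[8]
#8 0x20→b8/s0 VC-HIT; vc=[28]
#9 0x72→b28/s0 VC-HIT; vc=[8]
#10 0x20→b8/s0 VC-HIT; vc=[28]
#11 0x20→b8/s0 L1-HIT; vc=[28]
#12 0x22→b8/s0 L1-HIT; vc=[28]
#13 0x22→b8/s0 L1-HIT; vc=[28]

OUTCOME = VC-HIT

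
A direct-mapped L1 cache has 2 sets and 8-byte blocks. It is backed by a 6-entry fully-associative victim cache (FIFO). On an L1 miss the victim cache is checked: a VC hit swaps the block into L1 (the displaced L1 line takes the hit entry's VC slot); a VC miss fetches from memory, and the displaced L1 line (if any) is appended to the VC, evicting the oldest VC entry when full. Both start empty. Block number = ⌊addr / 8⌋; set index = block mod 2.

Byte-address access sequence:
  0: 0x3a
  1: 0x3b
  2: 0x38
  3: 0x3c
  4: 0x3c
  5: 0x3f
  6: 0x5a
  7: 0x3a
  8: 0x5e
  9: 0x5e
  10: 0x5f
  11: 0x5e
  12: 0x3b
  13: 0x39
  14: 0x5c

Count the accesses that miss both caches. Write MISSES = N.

#0 0x3a→b7/s1 MISS; vc=[]
#1 0x3b→b7/s1 L1-HIT; vc=[]
#2 0x38→b7/s1 L1-HIT; vc=[]
#3 0x3c→b7/s1 L1-HIT; vc=[]
#4 0x3c→b7/s1 L1-HIT; vc=[]
#5 0x3f→b7/s1 L1-HIT; vc=[]
#6 0x5a→b11/s1 MISS; vc=[7]
#7 0x3a→b7/s1 VC-HIT; vc=[11]
#8 0x5e→b11/s1 VC-HIT; vc=[7]
#9 0x5e→b11/s1 L1-HIT; vc=[7]
#10 0x5f→b11/s1 L1-HIT; vc=[7]
#11 0x5e→b11/s1 L1-HIT; vc=[7]
#12 0x3b→b7/s1 VC-HIT; vc=[11]
#13 0x39→b7/s1 L1-HIT; vc=[11]
#14 0x5c→b11/s1 VC-HIT; vc=[7]

MISSES = 2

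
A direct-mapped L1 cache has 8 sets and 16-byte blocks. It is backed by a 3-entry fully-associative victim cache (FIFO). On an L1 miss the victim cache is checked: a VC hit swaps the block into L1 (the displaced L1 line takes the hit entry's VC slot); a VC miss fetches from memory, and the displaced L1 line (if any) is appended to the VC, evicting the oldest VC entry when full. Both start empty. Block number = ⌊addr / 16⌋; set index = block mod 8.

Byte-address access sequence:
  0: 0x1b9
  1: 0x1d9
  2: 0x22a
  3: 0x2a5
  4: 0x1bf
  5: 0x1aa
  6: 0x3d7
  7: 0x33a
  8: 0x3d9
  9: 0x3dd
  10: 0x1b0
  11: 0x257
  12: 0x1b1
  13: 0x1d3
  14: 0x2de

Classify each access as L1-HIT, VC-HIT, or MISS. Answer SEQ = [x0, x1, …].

#0 0x1b9→b27/s3 MISS; vc=[]
#1 0x1d9→b29/s5 MISS; vc=[]
#2 0x22a→b34/s2 MISS; vc=[]
#3 0x2a5→b42/s2 MISS; vc=[34]
#4 0x1bf→b27/s3 L1-HIT; vc=[34]
#5 0x1aa→b26/s2 MISS; vc=[34,42]
#6 0x3d7→b61/s5 MISS; vc=[34,42,29]
#7 0x33a→b51/s3 MISS; vc=[42,29,27]
#8 0x3d9→b61/s5 L1-HIT; vc=[42,29,27]
#9 0x3dd→b61/s5 L1-HIT; vc=[42,29,27]
#10 0x1b0→b27/s3 VC-HIT; vc=[42,29,51]
#11 0x257→b37/s5 MISS; vc=[29,51,61]
#12 0x1b1→b27/s3 L1-HIT; vc=[29,51,61]
#13 0x1d3→b29/s5 VC-HIT; vc=[37,51,61]
#14 0x2de→b45/s5 MISS; vc=[51,61,29]

SEQ = [MISS, MISS, MISS, MISS, L1-HIT, MISS, MISS, MISS, L1-HIT, L1-HIT, VC-HIT, MISS, L1-HIT, VC-HIT, MISS]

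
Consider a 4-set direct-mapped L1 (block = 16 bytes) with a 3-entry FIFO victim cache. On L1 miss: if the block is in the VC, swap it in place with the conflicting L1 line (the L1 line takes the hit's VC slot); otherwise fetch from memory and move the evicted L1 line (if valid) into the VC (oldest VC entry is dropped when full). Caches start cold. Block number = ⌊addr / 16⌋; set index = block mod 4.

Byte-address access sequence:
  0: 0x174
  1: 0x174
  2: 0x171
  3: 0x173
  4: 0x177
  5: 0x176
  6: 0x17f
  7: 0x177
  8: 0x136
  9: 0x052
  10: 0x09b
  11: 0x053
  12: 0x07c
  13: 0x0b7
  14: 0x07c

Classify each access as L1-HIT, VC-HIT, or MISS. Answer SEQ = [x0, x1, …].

SEQ = [MISS, L1-HIT, L1-HIT, L1-HIT, L1-HIT, L1-HIT, L1-HIT, L1-HIT, MISS, MISS, MISS, VC-HIT, MISS, MISS, VC-HIT]

  [0] addr=0x174 blk=23 s=3: MISS | VC []
  [1] addr=0x174 blk=23 s=3: L1-HIT | VC []
  [2] addr=0x171 blk=23 s=3: L1-HIT | VC []
  [3] addr=0x173 blk=23 s=3: L1-HIT | VC []
  [4] addr=0x177 blk=23 s=3: L1-HIT | VC []
  [5] addr=0x176 blk=23 s=3: L1-HIT | VC []
  [6] addr=0x17f blk=23 s=3: L1-HIT | VC []
  [7] addr=0x177 blk=23 s=3: L1-HIT | VC []
  [8] addr=0x136 blk=19 s=3: MISS | VC [23]
  [9] addr=0x52 blk=5 s=1: MISS | VC [23]
  [10] addr=0x9b blk=9 s=1: MISS | VC [23, 5]
  [11] addr=0x53 blk=5 s=1: VC-HIT | VC [23, 9]
  [12] addr=0x7c blk=7 s=3: MISS | VC [23, 9, 19]
  [13] addr=0xb7 blk=11 s=3: MISS | VC [9, 19, 7]
  [14] addr=0x7c blk=7 s=3: VC-HIT | VC [9, 19, 11]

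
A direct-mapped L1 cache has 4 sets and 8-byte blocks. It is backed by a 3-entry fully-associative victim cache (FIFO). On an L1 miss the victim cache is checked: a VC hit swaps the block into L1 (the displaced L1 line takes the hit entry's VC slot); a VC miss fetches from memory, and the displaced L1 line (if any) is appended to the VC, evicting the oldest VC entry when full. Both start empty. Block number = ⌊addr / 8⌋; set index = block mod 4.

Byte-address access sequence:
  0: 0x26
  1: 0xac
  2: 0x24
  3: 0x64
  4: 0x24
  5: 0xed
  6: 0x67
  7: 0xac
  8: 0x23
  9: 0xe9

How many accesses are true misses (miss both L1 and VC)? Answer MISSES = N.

#0 0x26→b4/s0 MISS; vc=[]
#1 0xac→b21/s1 MISS; vc=[]
#2 0x24→b4/s0 L1-HIT; vc=[]
#3 0x64→b12/s0 MISS; vc=[4]
#4 0x24→b4/s0 VC-HIT; vc=[12]
#5 0xed→b29/s1 MISS; vc=[12,21]
#6 0x67→b12/s0 VC-HIT; vc=[4,21]
#7 0xac→b21/s1 VC-HIT; vc=[4,29]
#8 0x23→b4/s0 VC-HIT; vc=[12,29]
#9 0xe9→b29/s1 VC-HIT; vc=[12,21]

MISSES = 4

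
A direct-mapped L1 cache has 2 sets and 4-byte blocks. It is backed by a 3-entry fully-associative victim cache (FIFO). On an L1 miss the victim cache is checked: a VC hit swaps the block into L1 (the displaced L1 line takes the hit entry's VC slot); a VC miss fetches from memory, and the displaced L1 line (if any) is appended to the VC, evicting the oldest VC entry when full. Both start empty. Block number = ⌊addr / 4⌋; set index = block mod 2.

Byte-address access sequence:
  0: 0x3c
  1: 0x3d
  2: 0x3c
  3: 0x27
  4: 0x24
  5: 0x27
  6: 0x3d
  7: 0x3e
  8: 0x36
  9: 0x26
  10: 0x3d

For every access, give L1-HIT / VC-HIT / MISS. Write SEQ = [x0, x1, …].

SEQ = [MISS, L1-HIT, L1-HIT, MISS, L1-HIT, L1-HIT, VC-HIT, L1-HIT, MISS, VC-HIT, VC-HIT]

  [0] addr=0x3c blk=15 s=1: MISS | VC []
  [1] addr=0x3d blk=15 s=1: L1-HIT | VC []
  [2] addr=0x3c blk=15 s=1: L1-HIT | VC []
  [3] addr=0x27 blk=9 s=1: MISS | VC [15]
  [4] addr=0x24 blk=9 s=1: L1-HIT | VC [15]
  [5] addr=0x27 blk=9 s=1: L1-HIT | VC [15]
  [6] addr=0x3d blk=15 s=1: VC-HIT | VC [9]
  [7] addr=0x3e blk=15 s=1: L1-HIT | VC [9]
  [8] addr=0x36 blk=13 s=1: MISS | VC [9, 15]
  [9] addr=0x26 blk=9 s=1: VC-HIT | VC [13, 15]
  [10] addr=0x3d blk=15 s=1: VC-HIT | VC [13, 9]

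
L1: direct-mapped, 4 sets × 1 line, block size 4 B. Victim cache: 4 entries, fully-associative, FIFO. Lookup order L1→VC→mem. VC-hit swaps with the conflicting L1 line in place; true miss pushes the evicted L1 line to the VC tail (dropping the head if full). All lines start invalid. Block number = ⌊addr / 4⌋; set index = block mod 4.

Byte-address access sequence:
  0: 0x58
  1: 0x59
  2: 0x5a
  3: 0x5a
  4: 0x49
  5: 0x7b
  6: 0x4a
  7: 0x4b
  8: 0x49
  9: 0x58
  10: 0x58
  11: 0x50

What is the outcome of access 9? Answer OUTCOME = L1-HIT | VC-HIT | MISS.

0: 0x58 (blk 22, set 2) → MISS  vc=[]
1: 0x59 (blk 22, set 2) → L1-HIT  vc=[]
2: 0x5a (blk 22, set 2) → L1-HIT  vc=[]
3: 0x5a (blk 22, set 2) → L1-HIT  vc=[]
4: 0x49 (blk 18, set 2) → MISS  vc=[22]
5: 0x7b (blk 30, set 2) → MISS  vc=[22, 18]
6: 0x4a (blk 18, set 2) → VC-HIT  vc=[22, 30]
7: 0x4b (blk 18, set 2) → L1-HIT  vc=[22, 30]
8: 0x49 (blk 18, set 2) → L1-HIT  vc=[22, 30]
9: 0x58 (blk 22, set 2) → VC-HIT  vc=[18, 30]
10: 0x58 (blk 22, set 2) → L1-HIT  vc=[18, 30]
11: 0x50 (blk 20, set 0) → MISS  vc=[18, 30]

OUTCOME = VC-HIT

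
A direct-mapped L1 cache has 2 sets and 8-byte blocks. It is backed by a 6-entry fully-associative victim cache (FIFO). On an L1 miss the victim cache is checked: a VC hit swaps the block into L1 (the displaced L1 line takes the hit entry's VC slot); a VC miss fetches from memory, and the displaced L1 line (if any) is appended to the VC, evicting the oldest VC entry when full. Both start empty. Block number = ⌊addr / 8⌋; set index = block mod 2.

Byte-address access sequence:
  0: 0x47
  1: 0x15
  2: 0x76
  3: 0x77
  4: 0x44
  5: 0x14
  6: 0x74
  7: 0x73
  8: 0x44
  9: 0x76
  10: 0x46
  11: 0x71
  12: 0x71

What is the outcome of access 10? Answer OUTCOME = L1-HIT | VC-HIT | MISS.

#0 0x47→b8/s0 MISS; vc=[]
#1 0x15→b2/s0 MISS; vc=[8]
#2 0x76→b14/s0 MISS; vc=[8,2]
#3 0x77→b14/s0 L1-HIT; vc=[8,2]
#4 0x44→b8/s0 VC-HIT; vc=[14,2]
#5 0x14→b2/s0 VC-HIT; vc=[14,8]
#6 0x74→b14/s0 VC-HIT; vc=[2,8]
#7 0x73→b14/s0 L1-HIT; vc=[2,8]
#8 0x44→b8/s0 VC-HIT; vc=[2,14]
#9 0x76→b14/s0 VC-HIT; vc=[2,8]
#10 0x46→b8/s0 VC-HIT; vc=[2,14]
#11 0x71→b14/s0 VC-HIT; vc=[2,8]
#12 0x71→b14/s0 L1-HIT; vc=[2,8]

OUTCOME = VC-HIT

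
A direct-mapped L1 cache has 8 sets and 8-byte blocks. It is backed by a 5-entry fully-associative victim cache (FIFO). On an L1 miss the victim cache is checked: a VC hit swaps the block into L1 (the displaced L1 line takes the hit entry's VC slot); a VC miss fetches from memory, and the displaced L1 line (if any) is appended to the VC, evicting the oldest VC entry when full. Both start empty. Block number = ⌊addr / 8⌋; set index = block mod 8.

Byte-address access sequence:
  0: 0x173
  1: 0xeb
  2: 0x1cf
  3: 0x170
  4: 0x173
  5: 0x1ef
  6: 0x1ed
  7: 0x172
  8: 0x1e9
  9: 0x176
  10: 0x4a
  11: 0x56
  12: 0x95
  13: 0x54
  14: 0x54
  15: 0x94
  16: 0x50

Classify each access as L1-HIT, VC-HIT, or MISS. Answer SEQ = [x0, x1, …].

  [0] addr=0x173 blk=46 s=6: MISS | VC []
  [1] addr=0xeb blk=29 s=5: MISS | VC []
  [2] addr=0x1cf blk=57 s=1: MISS | VC []
  [3] addr=0x170 blk=46 s=6: L1-HIT | VC []
  [4] addr=0x173 blk=46 s=6: L1-HIT | VC []
  [5] addr=0x1ef blk=61 s=5: MISS | VC [29]
  [6] addr=0x1ed blk=61 s=5: L1-HIT | VC [29]
  [7] addr=0x172 blk=46 s=6: L1-HIT | VC [29]
  [8] addr=0x1e9 blk=61 s=5: L1-HIT | VC [29]
  [9] addr=0x176 blk=46 s=6: L1-HIT | VC [29]
  [10] addr=0x4a blk=9 s=1: MISS | VC [29, 57]
  [11] addr=0x56 blk=10 s=2: MISS | VC [29, 57]
  [12] addr=0x95 blk=18 s=2: MISS | VC [29, 57, 10]
  [13] addr=0x54 blk=10 s=2: VC-HIT | VC [29, 57, 18]
  [14] addr=0x54 blk=10 s=2: L1-HIT | VC [29, 57, 18]
  [15] addr=0x94 blk=18 s=2: VC-HIT | VC [29, 57, 10]
  [16] addr=0x50 blk=10 s=2: VC-HIT | VC [29, 57, 18]

SEQ = [MISS, MISS, MISS, L1-HIT, L1-HIT, MISS, L1-HIT, L1-HIT, L1-HIT, L1-HIT, MISS, MISS, MISS, VC-HIT, L1-HIT, VC-HIT, VC-HIT]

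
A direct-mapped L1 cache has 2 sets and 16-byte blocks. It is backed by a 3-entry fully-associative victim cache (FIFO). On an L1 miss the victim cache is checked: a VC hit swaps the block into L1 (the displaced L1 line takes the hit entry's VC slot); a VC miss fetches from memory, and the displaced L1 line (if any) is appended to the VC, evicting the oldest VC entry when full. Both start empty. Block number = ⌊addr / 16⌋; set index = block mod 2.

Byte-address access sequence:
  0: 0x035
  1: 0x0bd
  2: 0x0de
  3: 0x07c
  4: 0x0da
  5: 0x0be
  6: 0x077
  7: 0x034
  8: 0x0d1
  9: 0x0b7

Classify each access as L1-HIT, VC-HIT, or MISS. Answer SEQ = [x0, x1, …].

SEQ = [MISS, MISS, MISS, MISS, VC-HIT, VC-HIT, VC-HIT, VC-HIT, VC-HIT, VC-HIT]

0: 0x35 (blk 3, set 1) → MISS  vc=[]
1: 0xbd (blk 11, set 1) → MISS  vc=[3]
2: 0xde (blk 13, set 1) → MISS  vc=[3, 11]
3: 0x7c (blk 7, set 1) → MISS  vc=[3, 11, 13]
4: 0xda (blk 13, set 1) → VC-HIT  vc=[3, 11, 7]
5: 0xbe (blk 11, set 1) → VC-HIT  vc=[3, 13, 7]
6: 0x77 (blk 7, set 1) → VC-HIT  vc=[3, 13, 11]
7: 0x34 (blk 3, set 1) → VC-HIT  vc=[7, 13, 11]
8: 0xd1 (blk 13, set 1) → VC-HIT  vc=[7, 3, 11]
9: 0xb7 (blk 11, set 1) → VC-HIT  vc=[7, 3, 13]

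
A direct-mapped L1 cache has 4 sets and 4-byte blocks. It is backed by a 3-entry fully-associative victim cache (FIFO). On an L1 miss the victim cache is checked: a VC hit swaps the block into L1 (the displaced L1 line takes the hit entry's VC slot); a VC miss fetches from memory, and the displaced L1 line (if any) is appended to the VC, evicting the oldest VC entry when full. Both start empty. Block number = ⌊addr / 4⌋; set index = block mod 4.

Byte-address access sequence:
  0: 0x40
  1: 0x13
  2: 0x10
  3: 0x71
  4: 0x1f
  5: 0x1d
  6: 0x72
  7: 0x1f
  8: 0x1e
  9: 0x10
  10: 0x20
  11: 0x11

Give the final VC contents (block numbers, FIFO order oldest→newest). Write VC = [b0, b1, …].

VC = [16, 28, 8]

#0 0x40→b16/s0 MISS; vc=[]
#1 0x13→b4/s0 MISS; vc=[16]
#2 0x10→b4/s0 L1-HIT; vc=[16]
#3 0x71→b28/s0 MISS; vc=[16,4]
#4 0x1f→b7/s3 MISS; vc=[16,4]
#5 0x1d→b7/s3 L1-HIT; vc=[16,4]
#6 0x72→b28/s0 L1-HIT; vc=[16,4]
#7 0x1f→b7/s3 L1-HIT; vc=[16,4]
#8 0x1e→b7/s3 L1-HIT; vc=[16,4]
#9 0x10→b4/s0 VC-HIT; vc=[16,28]
#10 0x20→b8/s0 MISS; vc=[16,28,4]
#11 0x11→b4/s0 VC-HIT; vc=[16,28,8]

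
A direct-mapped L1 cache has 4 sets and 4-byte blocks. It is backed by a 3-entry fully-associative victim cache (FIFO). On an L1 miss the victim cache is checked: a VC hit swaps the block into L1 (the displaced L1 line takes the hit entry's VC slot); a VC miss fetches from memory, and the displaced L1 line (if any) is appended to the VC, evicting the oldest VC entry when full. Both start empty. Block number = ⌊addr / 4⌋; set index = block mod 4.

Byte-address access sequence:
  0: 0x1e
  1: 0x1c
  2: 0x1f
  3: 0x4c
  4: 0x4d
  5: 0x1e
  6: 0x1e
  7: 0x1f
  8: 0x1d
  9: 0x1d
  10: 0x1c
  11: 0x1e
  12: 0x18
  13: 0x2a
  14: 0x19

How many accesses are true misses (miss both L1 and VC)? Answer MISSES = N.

MISSES = 4

  [0] addr=0x1e blk=7 s=3: MISS | VC []
  [1] addr=0x1c blk=7 s=3: L1-HIT | VC []
  [2] addr=0x1f blk=7 s=3: L1-HIT | VC []
  [3] addr=0x4c blk=19 s=3: MISS | VC [7]
  [4] addr=0x4d blk=19 s=3: L1-HIT | VC [7]
  [5] addr=0x1e blk=7 s=3: VC-HIT | VC [19]
  [6] addr=0x1e blk=7 s=3: L1-HIT | VC [19]
  [7] addr=0x1f blk=7 s=3: L1-HIT | VC [19]
  [8] addr=0x1d blk=7 s=3: L1-HIT | VC [19]
  [9] addr=0x1d blk=7 s=3: L1-HIT | VC [19]
  [10] addr=0x1c blk=7 s=3: L1-HIT | VC [19]
  [11] addr=0x1e blk=7 s=3: L1-HIT | VC [19]
  [12] addr=0x18 blk=6 s=2: MISS | VC [19]
  [13] addr=0x2a blk=10 s=2: MISS | VC [19, 6]
  [14] addr=0x19 blk=6 s=2: VC-HIT | VC [19, 10]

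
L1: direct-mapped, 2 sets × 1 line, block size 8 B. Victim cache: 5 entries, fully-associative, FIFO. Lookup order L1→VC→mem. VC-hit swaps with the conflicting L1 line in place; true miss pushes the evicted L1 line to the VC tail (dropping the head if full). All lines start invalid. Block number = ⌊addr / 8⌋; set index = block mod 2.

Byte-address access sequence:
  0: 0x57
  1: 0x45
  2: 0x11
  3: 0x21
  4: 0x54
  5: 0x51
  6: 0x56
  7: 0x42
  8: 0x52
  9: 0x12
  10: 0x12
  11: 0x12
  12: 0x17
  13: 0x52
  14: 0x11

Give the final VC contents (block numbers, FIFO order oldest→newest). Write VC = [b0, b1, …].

0: 0x57 (blk 10, set 0) → MISS  vc=[]
1: 0x45 (blk 8, set 0) → MISS  vc=[10]
2: 0x11 (blk 2, set 0) → MISS  vc=[10, 8]
3: 0x21 (blk 4, set 0) → MISS  vc=[10, 8, 2]
4: 0x54 (blk 10, set 0) → VC-HIT  vc=[4, 8, 2]
5: 0x51 (blk 10, set 0) → L1-HIT  vc=[4, 8, 2]
6: 0x56 (blk 10, set 0) → L1-HIT  vc=[4, 8, 2]
7: 0x42 (blk 8, set 0) → VC-HIT  vc=[4, 10, 2]
8: 0x52 (blk 10, set 0) → VC-HIT  vc=[4, 8, 2]
9: 0x12 (blk 2, set 0) → VC-HIT  vc=[4, 8, 10]
10: 0x12 (blk 2, set 0) → L1-HIT  vc=[4, 8, 10]
11: 0x12 (blk 2, set 0) → L1-HIT  vc=[4, 8, 10]
12: 0x17 (blk 2, set 0) → L1-HIT  vc=[4, 8, 10]
13: 0x52 (blk 10, set 0) → VC-HIT  vc=[4, 8, 2]
14: 0x11 (blk 2, set 0) → VC-HIT  vc=[4, 8, 10]

VC = [4, 8, 10]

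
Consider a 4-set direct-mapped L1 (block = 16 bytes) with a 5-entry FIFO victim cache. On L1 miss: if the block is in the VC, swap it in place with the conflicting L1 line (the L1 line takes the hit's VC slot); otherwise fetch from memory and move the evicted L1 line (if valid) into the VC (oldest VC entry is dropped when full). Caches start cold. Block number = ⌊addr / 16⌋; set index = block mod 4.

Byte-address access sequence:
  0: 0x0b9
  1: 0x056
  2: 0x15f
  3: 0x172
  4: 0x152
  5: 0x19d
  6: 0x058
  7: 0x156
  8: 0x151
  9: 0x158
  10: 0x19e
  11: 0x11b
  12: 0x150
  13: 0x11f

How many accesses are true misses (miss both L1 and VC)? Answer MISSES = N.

MISSES = 6

#0 0xb9→b11/s3 MISS; vc=[]
#1 0x56→b5/s1 MISS; vc=[]
#2 0x15f→b21/s1 MISS; vc=[5]
#3 0x172→b23/s3 MISS; vc=[5,11]
#4 0x152→b21/s1 L1-HIT; vc=[5,11]
#5 0x19d→b25/s1 MISS; vc=[5,11,21]
#6 0x58→b5/s1 VC-HIT; vc=[25,11,21]
#7 0x156→b21/s1 VC-HIT; vc=[25,11,5]
#8 0x151→b21/s1 L1-HIT; vc=[25,11,5]
#9 0x158→b21/s1 L1-HIT; vc=[25,11,5]
#10 0x19e→b25/s1 VC-HIT; vc=[21,11,5]
#11 0x11b→b17/s1 MISS; vc=[21,11,5,25]
#12 0x150→b21/s1 VC-HIT; vc=[17,11,5,25]
#13 0x11f→b17/s1 VC-HIT; vc=[21,11,5,25]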